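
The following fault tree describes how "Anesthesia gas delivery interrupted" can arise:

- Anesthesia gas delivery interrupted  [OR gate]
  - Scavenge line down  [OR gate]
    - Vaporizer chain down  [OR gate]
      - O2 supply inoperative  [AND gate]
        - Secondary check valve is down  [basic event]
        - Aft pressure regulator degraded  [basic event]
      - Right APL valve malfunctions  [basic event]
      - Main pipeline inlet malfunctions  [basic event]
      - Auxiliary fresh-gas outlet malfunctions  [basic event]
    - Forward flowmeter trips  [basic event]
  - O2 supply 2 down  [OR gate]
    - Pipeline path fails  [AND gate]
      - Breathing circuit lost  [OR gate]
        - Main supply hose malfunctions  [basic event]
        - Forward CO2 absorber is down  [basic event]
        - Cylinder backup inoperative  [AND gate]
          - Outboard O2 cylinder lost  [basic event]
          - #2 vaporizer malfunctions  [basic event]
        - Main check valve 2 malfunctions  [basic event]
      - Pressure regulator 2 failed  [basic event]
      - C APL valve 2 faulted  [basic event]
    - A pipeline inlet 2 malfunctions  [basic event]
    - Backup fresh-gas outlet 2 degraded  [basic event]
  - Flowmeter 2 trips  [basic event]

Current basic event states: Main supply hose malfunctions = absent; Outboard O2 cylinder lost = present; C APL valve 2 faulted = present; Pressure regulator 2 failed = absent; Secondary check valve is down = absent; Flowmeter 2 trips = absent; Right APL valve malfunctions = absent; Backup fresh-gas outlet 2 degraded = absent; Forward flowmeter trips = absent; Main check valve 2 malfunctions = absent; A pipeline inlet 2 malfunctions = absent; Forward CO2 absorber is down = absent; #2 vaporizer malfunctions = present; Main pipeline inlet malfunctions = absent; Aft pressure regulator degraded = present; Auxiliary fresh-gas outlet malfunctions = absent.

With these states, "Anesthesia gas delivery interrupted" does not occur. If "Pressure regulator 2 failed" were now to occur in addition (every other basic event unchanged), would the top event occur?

Counterfactual: set "Pressure regulator 2 failed" to occurred.
O2 supply inoperative [AND]: Secondary check valve is down=not, Aft pressure regulator degraded=occurs → not all inputs occur → does not occur.
Vaporizer chain down [OR]: O2 supply inoperative=not, Right APL valve malfunctions=not, Main pipeline inlet malfunctions=not, Auxiliary fresh-gas outlet malfunctions=not → no input occurs → does not occur.
Scavenge line down [OR]: Vaporizer chain down=not, Forward flowmeter trips=not → no input occurs → does not occur.
Cylinder backup inoperative [AND]: Outboard O2 cylinder lost=occurs, #2 vaporizer malfunctions=occurs → all inputs occur → occurs.
Breathing circuit lost [OR]: Main supply hose malfunctions=not, Forward CO2 absorber is down=not, Cylinder backup inoperative=occurs, Main check valve 2 malfunctions=not → at least one input occurs → occurs.
Pipeline path fails [AND]: Breathing circuit lost=occurs, Pressure regulator 2 failed=occurs, C APL valve 2 faulted=occurs → all inputs occur → occurs.
O2 supply 2 down [OR]: Pipeline path fails=occurs, A pipeline inlet 2 malfunctions=not, Backup fresh-gas outlet 2 degraded=not → at least one input occurs → occurs.
Anesthesia gas delivery interrupted [OR]: Scavenge line down=not, O2 supply 2 down=occurs, Flowmeter 2 trips=not → at least one input occurs → occurs.

Yes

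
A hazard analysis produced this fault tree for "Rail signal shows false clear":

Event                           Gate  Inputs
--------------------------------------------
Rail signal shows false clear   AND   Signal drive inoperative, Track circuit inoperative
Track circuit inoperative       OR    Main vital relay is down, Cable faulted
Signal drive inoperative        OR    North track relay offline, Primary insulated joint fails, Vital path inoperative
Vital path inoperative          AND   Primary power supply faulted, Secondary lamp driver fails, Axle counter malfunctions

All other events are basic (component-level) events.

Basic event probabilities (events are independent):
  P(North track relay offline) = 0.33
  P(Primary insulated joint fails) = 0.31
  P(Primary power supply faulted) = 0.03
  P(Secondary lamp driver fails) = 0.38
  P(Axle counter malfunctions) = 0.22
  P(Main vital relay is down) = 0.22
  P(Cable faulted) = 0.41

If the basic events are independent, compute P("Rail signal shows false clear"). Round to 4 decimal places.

P(Vital path inoperative) [AND] = 0.03 × 0.38 × 0.22 = 0.002508
P(Signal drive inoperative) [OR] = 1 − (1−0.33) × (1−0.31) × (1−0.002508) = 0.538859
P(Track circuit inoperative) [OR] = 1 − (1−0.22) × (1−0.41) = 0.539800
P(Rail signal shows false clear) [AND] = 0.538859 × 0.539800 = 0.290876
Rounded to 4 decimal places: P(Rail signal shows false clear) ≈ 0.2909.

0.2909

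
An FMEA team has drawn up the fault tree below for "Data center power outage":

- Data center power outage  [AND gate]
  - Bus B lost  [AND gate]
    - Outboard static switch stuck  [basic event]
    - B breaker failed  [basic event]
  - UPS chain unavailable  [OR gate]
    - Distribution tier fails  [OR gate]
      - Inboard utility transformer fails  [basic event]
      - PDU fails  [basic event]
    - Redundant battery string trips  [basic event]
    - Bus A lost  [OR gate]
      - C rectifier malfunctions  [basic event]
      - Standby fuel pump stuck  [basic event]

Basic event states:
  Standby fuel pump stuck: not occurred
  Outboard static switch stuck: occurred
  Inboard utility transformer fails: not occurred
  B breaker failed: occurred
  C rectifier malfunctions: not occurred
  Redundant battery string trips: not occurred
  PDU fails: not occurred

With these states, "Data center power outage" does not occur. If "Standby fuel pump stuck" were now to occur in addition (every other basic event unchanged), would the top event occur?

Counterfactual: set "Standby fuel pump stuck" to occurred.
Bus B lost [AND]: Outboard static switch stuck=occurs, B breaker failed=occurs → all inputs occur → occurs.
Distribution tier fails [OR]: Inboard utility transformer fails=not, PDU fails=not → no input occurs → does not occur.
Bus A lost [OR]: C rectifier malfunctions=not, Standby fuel pump stuck=occurs → at least one input occurs → occurs.
UPS chain unavailable [OR]: Distribution tier fails=not, Redundant battery string trips=not, Bus A lost=occurs → at least one input occurs → occurs.
Data center power outage [AND]: Bus B lost=occurs, UPS chain unavailable=occurs → all inputs occur → occurs.

Yes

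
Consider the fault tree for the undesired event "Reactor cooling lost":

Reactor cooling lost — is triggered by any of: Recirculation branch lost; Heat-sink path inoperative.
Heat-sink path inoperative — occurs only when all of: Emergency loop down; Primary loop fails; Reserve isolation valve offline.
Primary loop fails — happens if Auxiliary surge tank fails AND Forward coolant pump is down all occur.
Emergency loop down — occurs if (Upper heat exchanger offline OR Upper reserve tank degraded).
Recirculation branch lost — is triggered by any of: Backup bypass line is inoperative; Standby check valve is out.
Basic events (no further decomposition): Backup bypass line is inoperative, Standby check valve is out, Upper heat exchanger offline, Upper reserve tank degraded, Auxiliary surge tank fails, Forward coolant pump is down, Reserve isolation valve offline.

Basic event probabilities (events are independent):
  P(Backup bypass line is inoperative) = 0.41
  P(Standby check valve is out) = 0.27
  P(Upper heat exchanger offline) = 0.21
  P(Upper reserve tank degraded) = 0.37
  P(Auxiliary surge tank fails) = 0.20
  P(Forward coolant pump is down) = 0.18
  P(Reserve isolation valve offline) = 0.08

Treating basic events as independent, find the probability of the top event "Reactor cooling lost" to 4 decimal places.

0.5699

P(Recirculation branch lost) [OR] = 1 − (1−0.41) × (1−0.27) = 0.569300
P(Emergency loop down) [OR] = 1 − (1−0.21) × (1−0.37) = 0.502300
P(Primary loop fails) [AND] = 0.20 × 0.18 = 0.036000
P(Heat-sink path inoperative) [AND] = 0.502300 × 0.036000 × 0.08 = 0.001447
P(Reactor cooling lost) [OR] = 1 − (1−0.569300) × (1−0.001447) = 0.569923
Rounded to 4 decimal places: P(Reactor cooling lost) ≈ 0.5699.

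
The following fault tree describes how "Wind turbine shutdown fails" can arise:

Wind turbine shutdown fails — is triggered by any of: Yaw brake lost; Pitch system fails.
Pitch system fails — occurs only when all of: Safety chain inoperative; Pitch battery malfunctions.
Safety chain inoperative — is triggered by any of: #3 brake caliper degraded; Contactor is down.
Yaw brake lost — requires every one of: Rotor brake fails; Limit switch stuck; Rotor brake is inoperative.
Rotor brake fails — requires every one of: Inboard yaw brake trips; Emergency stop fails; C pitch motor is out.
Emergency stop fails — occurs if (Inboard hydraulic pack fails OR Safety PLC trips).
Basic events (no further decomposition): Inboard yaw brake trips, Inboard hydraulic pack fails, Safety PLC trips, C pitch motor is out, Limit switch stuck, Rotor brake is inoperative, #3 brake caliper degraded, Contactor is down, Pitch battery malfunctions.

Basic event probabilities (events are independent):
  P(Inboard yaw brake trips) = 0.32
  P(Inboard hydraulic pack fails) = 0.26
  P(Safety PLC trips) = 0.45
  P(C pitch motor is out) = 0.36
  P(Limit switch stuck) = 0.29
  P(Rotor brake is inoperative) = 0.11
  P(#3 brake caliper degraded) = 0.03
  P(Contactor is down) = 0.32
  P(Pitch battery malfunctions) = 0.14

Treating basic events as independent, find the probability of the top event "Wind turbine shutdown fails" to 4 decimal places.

P(Emergency stop fails) [OR] = 1 − (1−0.26) × (1−0.45) = 0.593000
P(Rotor brake fails) [AND] = 0.32 × 0.593000 × 0.36 = 0.068314
P(Yaw brake lost) [AND] = 0.068314 × 0.29 × 0.11 = 0.002179
P(Safety chain inoperative) [OR] = 1 − (1−0.03) × (1−0.32) = 0.340400
P(Pitch system fails) [AND] = 0.340400 × 0.14 = 0.047656
P(Wind turbine shutdown fails) [OR] = 1 − (1−0.002179) × (1−0.047656) = 0.049731
Rounded to 4 decimal places: P(Wind turbine shutdown fails) ≈ 0.0497.

0.0497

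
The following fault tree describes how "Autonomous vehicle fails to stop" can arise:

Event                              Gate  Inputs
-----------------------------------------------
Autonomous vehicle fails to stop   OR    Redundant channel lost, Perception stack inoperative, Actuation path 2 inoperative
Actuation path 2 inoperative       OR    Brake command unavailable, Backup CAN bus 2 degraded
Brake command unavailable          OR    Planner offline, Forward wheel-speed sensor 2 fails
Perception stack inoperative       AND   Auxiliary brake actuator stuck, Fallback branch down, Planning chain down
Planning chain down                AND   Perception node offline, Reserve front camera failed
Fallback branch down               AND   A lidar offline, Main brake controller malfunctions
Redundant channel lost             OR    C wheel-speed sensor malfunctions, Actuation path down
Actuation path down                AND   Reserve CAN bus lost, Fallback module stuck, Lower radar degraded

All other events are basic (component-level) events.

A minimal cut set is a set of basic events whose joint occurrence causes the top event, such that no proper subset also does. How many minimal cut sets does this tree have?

Actuation path down [AND]: one cut set from each child combined → 1 × 1 × 1 = 1 cut set(s).
Redundant channel lost [OR]: union of children's cut sets → 2 cut set(s).
Fallback branch down [AND]: one cut set from each child combined → 1 × 1 = 1 cut set(s).
Planning chain down [AND]: one cut set from each child combined → 1 × 1 = 1 cut set(s).
Perception stack inoperative [AND]: one cut set from each child combined → 1 × 1 × 1 = 1 cut set(s).
Brake command unavailable [OR]: union of children's cut sets → 2 cut set(s).
Actuation path 2 inoperative [OR]: union of children's cut sets → 3 cut set(s).
Autonomous vehicle fails to stop [OR]: union of children's cut sets → 6 cut set(s).
Minimal cut sets: {C wheel-speed sensor malfunctions}; {Fallback module stuck, Lower radar degraded, Reserve CAN bus lost}; {A lidar offline, Auxiliary brake actuator stuck, Main brake controller malfunctions, Perception node offline, Reserve front camera failed}; {Planner offline}; {Forward wheel-speed sensor 2 fails}; {Backup CAN bus 2 degraded}.

6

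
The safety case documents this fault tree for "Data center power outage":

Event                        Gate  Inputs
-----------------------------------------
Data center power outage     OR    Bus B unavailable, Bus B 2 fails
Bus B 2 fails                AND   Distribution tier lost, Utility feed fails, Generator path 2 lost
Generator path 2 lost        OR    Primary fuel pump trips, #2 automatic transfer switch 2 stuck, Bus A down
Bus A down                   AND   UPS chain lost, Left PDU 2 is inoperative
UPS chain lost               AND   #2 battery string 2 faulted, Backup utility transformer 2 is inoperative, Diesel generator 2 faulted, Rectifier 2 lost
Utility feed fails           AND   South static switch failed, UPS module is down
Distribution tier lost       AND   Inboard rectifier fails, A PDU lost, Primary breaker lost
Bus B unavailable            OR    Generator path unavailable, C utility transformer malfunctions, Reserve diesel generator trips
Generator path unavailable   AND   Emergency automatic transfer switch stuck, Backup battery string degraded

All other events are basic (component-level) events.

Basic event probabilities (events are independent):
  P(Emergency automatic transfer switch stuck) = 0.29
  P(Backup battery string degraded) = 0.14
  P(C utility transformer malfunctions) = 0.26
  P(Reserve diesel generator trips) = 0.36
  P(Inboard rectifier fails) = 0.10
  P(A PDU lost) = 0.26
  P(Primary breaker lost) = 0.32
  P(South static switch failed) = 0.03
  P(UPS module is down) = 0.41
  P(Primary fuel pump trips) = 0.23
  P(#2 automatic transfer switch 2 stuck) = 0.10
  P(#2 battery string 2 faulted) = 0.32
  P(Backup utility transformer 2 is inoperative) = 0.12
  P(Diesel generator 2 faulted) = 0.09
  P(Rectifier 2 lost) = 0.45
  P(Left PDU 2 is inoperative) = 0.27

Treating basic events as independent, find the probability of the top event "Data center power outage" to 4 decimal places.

P(Generator path unavailable) [AND] = 0.29 × 0.14 = 0.040600
P(Bus B unavailable) [OR] = 1 − (1−0.040600) × (1−0.26) × (1−0.36) = 0.545628
P(Distribution tier lost) [AND] = 0.10 × 0.26 × 0.32 = 0.008320
P(Utility feed fails) [AND] = 0.03 × 0.41 = 0.012300
P(UPS chain lost) [AND] = 0.32 × 0.12 × 0.09 × 0.45 = 0.001555
P(Bus A down) [AND] = 0.001555 × 0.27 = 0.000420
P(Generator path 2 lost) [OR] = 1 − (1−0.23) × (1−0.10) × (1−0.000420) = 0.307291
P(Bus B 2 fails) [AND] = 0.008320 × 0.012300 × 0.307291 = 0.000031
P(Data center power outage) [OR] = 1 − (1−0.545628) × (1−0.000031) = 0.545642
Rounded to 4 decimal places: P(Data center power outage) ≈ 0.5456.

0.5456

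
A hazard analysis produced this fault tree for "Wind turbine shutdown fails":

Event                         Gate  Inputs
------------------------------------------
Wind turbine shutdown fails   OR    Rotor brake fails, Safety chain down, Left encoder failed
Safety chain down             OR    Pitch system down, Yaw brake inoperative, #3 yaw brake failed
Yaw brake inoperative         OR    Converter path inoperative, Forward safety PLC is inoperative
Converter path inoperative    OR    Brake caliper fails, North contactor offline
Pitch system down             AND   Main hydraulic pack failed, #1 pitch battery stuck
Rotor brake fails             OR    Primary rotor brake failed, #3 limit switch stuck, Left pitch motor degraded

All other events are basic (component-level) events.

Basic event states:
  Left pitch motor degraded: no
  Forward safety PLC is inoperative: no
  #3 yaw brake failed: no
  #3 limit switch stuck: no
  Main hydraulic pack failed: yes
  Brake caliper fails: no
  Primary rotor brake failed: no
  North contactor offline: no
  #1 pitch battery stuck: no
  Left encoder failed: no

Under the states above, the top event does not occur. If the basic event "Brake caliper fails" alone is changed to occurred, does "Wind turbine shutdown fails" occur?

Counterfactual: set "Brake caliper fails" to occurred.
Rotor brake fails [OR]: Primary rotor brake failed=not, #3 limit switch stuck=not, Left pitch motor degraded=not → no input occurs → does not occur.
Pitch system down [AND]: Main hydraulic pack failed=occurs, #1 pitch battery stuck=not → not all inputs occur → does not occur.
Converter path inoperative [OR]: Brake caliper fails=occurs, North contactor offline=not → at least one input occurs → occurs.
Yaw brake inoperative [OR]: Converter path inoperative=occurs, Forward safety PLC is inoperative=not → at least one input occurs → occurs.
Safety chain down [OR]: Pitch system down=not, Yaw brake inoperative=occurs, #3 yaw brake failed=not → at least one input occurs → occurs.
Wind turbine shutdown fails [OR]: Rotor brake fails=not, Safety chain down=occurs, Left encoder failed=not → at least one input occurs → occurs.

Yes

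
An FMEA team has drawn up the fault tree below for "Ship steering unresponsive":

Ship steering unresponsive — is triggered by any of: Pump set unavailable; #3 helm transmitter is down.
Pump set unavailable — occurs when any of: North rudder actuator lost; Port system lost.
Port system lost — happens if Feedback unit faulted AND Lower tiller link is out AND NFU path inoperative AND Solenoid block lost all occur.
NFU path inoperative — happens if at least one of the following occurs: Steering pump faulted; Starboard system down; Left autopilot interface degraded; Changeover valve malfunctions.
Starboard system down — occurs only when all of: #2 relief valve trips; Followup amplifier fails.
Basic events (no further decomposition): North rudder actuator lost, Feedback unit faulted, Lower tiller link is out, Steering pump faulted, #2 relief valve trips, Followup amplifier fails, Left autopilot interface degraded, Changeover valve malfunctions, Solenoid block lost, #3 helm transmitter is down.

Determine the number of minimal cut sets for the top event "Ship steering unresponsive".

6

Starboard system down [AND]: one cut set from each child combined → 1 × 1 = 1 cut set(s).
NFU path inoperative [OR]: union of children's cut sets → 4 cut set(s).
Port system lost [AND]: one cut set from each child combined → 1 × 1 × 4 × 1 = 4 cut set(s).
Pump set unavailable [OR]: union of children's cut sets → 5 cut set(s).
Ship steering unresponsive [OR]: union of children's cut sets → 6 cut set(s).
Minimal cut sets: {North rudder actuator lost}; {Feedback unit faulted, Lower tiller link is out, Solenoid block lost, Steering pump faulted}; {#2 relief valve trips, Feedback unit faulted, Followup amplifier fails, Lower tiller link is out, Solenoid block lost}; {Feedback unit faulted, Left autopilot interface degraded, Lower tiller link is out, Solenoid block lost}; {Changeover valve malfunctions, Feedback unit faulted, Lower tiller link is out, Solenoid block lost}; {#3 helm transmitter is down}.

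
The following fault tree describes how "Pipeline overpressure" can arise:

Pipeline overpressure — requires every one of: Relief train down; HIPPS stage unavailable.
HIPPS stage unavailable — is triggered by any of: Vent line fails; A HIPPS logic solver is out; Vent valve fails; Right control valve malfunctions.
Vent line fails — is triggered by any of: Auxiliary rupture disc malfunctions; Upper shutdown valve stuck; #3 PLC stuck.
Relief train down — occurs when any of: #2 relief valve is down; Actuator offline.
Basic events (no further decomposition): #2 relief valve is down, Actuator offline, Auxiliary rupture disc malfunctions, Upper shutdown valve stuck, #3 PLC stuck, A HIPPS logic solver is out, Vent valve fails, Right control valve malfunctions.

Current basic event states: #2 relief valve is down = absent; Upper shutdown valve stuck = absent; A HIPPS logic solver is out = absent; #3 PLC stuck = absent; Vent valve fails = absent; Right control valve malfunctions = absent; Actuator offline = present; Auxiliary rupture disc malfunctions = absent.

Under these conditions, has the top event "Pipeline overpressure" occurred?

Relief train down [OR]: #2 relief valve is down=not, Actuator offline=occurs → at least one input occurs → occurs.
Vent line fails [OR]: Auxiliary rupture disc malfunctions=not, Upper shutdown valve stuck=not, #3 PLC stuck=not → no input occurs → does not occur.
HIPPS stage unavailable [OR]: Vent line fails=not, A HIPPS logic solver is out=not, Vent valve fails=not, Right control valve malfunctions=not → no input occurs → does not occur.
Pipeline overpressure [AND]: Relief train down=occurs, HIPPS stage unavailable=not → not all inputs occur → does not occur.

No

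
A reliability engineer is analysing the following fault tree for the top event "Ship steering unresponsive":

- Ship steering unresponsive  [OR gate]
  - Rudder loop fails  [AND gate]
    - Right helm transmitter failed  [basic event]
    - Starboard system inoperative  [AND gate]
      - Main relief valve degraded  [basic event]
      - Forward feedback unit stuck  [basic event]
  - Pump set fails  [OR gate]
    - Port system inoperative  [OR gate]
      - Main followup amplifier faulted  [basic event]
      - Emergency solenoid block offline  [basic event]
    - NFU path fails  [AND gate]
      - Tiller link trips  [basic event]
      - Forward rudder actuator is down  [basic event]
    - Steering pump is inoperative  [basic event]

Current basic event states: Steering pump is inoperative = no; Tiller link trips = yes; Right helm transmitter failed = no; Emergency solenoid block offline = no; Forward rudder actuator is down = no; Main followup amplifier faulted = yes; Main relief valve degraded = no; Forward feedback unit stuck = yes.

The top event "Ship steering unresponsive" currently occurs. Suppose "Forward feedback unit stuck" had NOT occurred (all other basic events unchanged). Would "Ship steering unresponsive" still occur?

Yes

Counterfactual: set "Forward feedback unit stuck" to not occurred.
Starboard system inoperative [AND]: Main relief valve degraded=not, Forward feedback unit stuck=not → not all inputs occur → does not occur.
Rudder loop fails [AND]: Right helm transmitter failed=not, Starboard system inoperative=not → not all inputs occur → does not occur.
Port system inoperative [OR]: Main followup amplifier faulted=occurs, Emergency solenoid block offline=not → at least one input occurs → occurs.
NFU path fails [AND]: Tiller link trips=occurs, Forward rudder actuator is down=not → not all inputs occur → does not occur.
Pump set fails [OR]: Port system inoperative=occurs, NFU path fails=not, Steering pump is inoperative=not → at least one input occurs → occurs.
Ship steering unresponsive [OR]: Rudder loop fails=not, Pump set fails=occurs → at least one input occurs → occurs.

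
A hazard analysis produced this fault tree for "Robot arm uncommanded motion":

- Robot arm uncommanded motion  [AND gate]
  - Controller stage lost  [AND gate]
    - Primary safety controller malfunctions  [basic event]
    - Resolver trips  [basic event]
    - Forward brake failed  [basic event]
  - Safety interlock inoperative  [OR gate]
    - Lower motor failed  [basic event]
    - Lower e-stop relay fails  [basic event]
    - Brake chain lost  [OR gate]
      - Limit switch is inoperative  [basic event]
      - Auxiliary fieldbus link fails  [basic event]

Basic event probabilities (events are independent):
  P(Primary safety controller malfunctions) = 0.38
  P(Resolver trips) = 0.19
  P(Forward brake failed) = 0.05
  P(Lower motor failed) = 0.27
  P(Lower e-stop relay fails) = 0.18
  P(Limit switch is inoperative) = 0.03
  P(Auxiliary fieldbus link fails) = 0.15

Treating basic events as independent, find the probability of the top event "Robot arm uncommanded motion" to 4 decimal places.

P(Controller stage lost) [AND] = 0.38 × 0.19 × 0.05 = 0.003610
P(Brake chain lost) [OR] = 1 − (1−0.03) × (1−0.15) = 0.175500
P(Safety interlock inoperative) [OR] = 1 − (1−0.27) × (1−0.18) × (1−0.175500) = 0.506454
P(Robot arm uncommanded motion) [AND] = 0.003610 × 0.506454 = 0.001828
Rounded to 4 decimal places: P(Robot arm uncommanded motion) ≈ 0.0018.

0.0018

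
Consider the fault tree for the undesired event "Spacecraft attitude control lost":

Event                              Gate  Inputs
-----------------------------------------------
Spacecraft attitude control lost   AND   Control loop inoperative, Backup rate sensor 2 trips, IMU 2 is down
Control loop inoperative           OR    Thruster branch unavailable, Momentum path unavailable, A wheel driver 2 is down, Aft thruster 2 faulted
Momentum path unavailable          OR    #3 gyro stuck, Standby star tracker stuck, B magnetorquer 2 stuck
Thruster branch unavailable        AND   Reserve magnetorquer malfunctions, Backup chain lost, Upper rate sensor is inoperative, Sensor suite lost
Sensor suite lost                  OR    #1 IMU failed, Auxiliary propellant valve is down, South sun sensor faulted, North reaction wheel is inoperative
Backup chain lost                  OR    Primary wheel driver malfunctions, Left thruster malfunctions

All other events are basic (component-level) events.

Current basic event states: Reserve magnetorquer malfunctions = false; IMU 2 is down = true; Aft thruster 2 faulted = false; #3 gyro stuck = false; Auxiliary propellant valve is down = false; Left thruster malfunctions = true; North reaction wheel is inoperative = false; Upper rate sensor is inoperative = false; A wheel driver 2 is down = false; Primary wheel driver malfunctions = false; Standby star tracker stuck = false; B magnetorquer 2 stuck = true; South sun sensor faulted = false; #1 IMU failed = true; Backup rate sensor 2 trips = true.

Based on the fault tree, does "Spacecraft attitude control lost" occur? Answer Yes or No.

Backup chain lost [OR]: Primary wheel driver malfunctions=not, Left thruster malfunctions=occurs → at least one input occurs → occurs.
Sensor suite lost [OR]: #1 IMU failed=occurs, Auxiliary propellant valve is down=not, South sun sensor faulted=not, North reaction wheel is inoperative=not → at least one input occurs → occurs.
Thruster branch unavailable [AND]: Reserve magnetorquer malfunctions=not, Backup chain lost=occurs, Upper rate sensor is inoperative=not, Sensor suite lost=occurs → not all inputs occur → does not occur.
Momentum path unavailable [OR]: #3 gyro stuck=not, Standby star tracker stuck=not, B magnetorquer 2 stuck=occurs → at least one input occurs → occurs.
Control loop inoperative [OR]: Thruster branch unavailable=not, Momentum path unavailable=occurs, A wheel driver 2 is down=not, Aft thruster 2 faulted=not → at least one input occurs → occurs.
Spacecraft attitude control lost [AND]: Control loop inoperative=occurs, Backup rate sensor 2 trips=occurs, IMU 2 is down=occurs → all inputs occur → occurs.

Yes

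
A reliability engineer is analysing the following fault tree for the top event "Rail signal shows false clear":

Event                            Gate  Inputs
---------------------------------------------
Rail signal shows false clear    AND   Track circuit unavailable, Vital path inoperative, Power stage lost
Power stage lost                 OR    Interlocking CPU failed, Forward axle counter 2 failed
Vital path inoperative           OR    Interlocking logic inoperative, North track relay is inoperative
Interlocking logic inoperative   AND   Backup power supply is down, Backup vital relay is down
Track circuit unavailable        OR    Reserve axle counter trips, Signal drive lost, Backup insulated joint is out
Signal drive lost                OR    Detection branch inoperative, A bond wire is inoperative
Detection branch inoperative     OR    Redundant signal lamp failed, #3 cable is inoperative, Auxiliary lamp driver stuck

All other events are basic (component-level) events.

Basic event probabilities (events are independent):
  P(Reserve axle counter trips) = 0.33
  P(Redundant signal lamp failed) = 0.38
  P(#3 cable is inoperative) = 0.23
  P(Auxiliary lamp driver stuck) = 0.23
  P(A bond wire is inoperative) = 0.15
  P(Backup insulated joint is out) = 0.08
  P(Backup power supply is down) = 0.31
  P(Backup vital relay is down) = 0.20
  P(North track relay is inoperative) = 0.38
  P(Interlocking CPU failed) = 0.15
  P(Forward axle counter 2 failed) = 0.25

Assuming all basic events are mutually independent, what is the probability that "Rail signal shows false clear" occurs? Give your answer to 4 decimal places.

0.1225

P(Detection branch inoperative) [OR] = 1 − (1−0.38) × (1−0.23) × (1−0.23) = 0.632402
P(Signal drive lost) [OR] = 1 − (1−0.632402) × (1−0.15) = 0.687542
P(Track circuit unavailable) [OR] = 1 − (1−0.33) × (1−0.687542) × (1−0.08) = 0.807401
P(Interlocking logic inoperative) [AND] = 0.31 × 0.20 = 0.062000
P(Vital path inoperative) [OR] = 1 − (1−0.062000) × (1−0.38) = 0.418440
P(Power stage lost) [OR] = 1 − (1−0.15) × (1−0.25) = 0.362500
P(Rail signal shows false clear) [AND] = 0.807401 × 0.418440 × 0.362500 = 0.122470
Rounded to 4 decimal places: P(Rail signal shows false clear) ≈ 0.1225.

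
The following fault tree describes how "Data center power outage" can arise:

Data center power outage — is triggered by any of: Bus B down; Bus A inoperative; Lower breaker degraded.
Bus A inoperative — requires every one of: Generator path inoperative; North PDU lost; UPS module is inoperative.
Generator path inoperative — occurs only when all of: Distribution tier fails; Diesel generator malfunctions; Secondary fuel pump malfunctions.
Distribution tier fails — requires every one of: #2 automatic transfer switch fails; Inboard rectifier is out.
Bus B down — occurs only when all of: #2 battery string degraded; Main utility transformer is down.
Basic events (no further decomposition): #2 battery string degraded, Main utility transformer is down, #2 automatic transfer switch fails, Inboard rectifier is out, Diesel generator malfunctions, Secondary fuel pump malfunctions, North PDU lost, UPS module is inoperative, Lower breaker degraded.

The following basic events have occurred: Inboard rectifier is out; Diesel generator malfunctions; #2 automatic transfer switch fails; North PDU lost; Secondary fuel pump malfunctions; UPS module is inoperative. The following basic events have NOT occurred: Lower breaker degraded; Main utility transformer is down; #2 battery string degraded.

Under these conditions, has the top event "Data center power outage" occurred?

Bus B down [AND]: #2 battery string degraded=not, Main utility transformer is down=not → not all inputs occur → does not occur.
Distribution tier fails [AND]: #2 automatic transfer switch fails=occurs, Inboard rectifier is out=occurs → all inputs occur → occurs.
Generator path inoperative [AND]: Distribution tier fails=occurs, Diesel generator malfunctions=occurs, Secondary fuel pump malfunctions=occurs → all inputs occur → occurs.
Bus A inoperative [AND]: Generator path inoperative=occurs, North PDU lost=occurs, UPS module is inoperative=occurs → all inputs occur → occurs.
Data center power outage [OR]: Bus B down=not, Bus A inoperative=occurs, Lower breaker degraded=not → at least one input occurs → occurs.

Yes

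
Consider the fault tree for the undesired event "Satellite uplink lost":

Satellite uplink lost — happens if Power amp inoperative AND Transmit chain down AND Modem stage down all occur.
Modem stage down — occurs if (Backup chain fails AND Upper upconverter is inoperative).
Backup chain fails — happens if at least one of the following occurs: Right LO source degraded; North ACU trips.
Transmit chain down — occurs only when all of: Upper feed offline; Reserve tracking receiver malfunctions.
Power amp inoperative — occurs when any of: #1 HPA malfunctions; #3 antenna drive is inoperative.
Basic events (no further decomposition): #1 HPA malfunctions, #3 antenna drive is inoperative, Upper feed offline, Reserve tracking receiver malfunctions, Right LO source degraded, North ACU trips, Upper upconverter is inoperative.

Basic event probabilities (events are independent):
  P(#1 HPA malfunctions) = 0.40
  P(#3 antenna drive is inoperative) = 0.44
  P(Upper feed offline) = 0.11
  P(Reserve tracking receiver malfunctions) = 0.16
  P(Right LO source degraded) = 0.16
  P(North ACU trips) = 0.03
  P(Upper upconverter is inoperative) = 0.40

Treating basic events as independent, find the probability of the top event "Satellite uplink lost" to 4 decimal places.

P(Power amp inoperative) [OR] = 1 − (1−0.40) × (1−0.44) = 0.664000
P(Transmit chain down) [AND] = 0.11 × 0.16 = 0.017600
P(Backup chain fails) [OR] = 1 − (1−0.16) × (1−0.03) = 0.185200
P(Modem stage down) [AND] = 0.185200 × 0.40 = 0.074080
P(Satellite uplink lost) [AND] = 0.664000 × 0.017600 × 0.074080 = 0.000866
Rounded to 4 decimal places: P(Satellite uplink lost) ≈ 0.0009.

0.0009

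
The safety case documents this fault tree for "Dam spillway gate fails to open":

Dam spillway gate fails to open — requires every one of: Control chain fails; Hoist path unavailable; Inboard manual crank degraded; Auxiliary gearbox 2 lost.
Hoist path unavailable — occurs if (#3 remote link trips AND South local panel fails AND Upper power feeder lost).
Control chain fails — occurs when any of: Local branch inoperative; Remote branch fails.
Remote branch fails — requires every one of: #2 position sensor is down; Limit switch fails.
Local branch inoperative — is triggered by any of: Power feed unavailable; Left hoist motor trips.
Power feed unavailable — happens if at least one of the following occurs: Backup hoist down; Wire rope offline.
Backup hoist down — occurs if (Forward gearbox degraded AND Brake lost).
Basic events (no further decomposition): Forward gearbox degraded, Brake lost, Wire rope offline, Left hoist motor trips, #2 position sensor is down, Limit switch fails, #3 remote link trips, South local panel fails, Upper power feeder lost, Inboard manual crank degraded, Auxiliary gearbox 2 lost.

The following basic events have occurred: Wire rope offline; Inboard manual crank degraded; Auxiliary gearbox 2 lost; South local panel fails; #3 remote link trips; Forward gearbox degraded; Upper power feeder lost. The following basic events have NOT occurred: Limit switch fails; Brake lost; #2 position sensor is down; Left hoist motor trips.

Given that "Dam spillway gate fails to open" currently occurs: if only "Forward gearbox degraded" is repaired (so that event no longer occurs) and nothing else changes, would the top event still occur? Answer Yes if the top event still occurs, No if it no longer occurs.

Counterfactual: set "Forward gearbox degraded" to not occurred.
Backup hoist down [AND]: Forward gearbox degraded=not, Brake lost=not → not all inputs occur → does not occur.
Power feed unavailable [OR]: Backup hoist down=not, Wire rope offline=occurs → at least one input occurs → occurs.
Local branch inoperative [OR]: Power feed unavailable=occurs, Left hoist motor trips=not → at least one input occurs → occurs.
Remote branch fails [AND]: #2 position sensor is down=not, Limit switch fails=not → not all inputs occur → does not occur.
Control chain fails [OR]: Local branch inoperative=occurs, Remote branch fails=not → at least one input occurs → occurs.
Hoist path unavailable [AND]: #3 remote link trips=occurs, South local panel fails=occurs, Upper power feeder lost=occurs → all inputs occur → occurs.
Dam spillway gate fails to open [AND]: Control chain fails=occurs, Hoist path unavailable=occurs, Inboard manual crank degraded=occurs, Auxiliary gearbox 2 lost=occurs → all inputs occur → occurs.

Yes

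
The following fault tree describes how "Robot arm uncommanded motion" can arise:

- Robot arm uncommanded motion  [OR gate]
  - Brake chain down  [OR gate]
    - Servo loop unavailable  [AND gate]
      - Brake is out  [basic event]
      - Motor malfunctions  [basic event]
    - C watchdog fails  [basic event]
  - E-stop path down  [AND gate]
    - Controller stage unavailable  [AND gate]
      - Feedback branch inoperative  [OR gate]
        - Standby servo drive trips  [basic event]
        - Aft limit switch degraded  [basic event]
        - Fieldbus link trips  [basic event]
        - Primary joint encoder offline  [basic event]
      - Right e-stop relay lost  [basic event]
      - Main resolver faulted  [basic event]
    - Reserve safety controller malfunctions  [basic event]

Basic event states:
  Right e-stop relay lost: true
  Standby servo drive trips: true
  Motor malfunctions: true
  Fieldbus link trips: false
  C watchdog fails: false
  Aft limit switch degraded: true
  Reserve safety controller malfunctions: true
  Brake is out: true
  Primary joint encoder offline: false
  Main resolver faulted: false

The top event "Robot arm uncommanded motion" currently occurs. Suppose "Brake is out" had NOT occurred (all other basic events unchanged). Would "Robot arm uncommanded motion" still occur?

Counterfactual: set "Brake is out" to not occurred.
Servo loop unavailable [AND]: Brake is out=not, Motor malfunctions=occurs → not all inputs occur → does not occur.
Brake chain down [OR]: Servo loop unavailable=not, C watchdog fails=not → no input occurs → does not occur.
Feedback branch inoperative [OR]: Standby servo drive trips=occurs, Aft limit switch degraded=occurs, Fieldbus link trips=not, Primary joint encoder offline=not → at least one input occurs → occurs.
Controller stage unavailable [AND]: Feedback branch inoperative=occurs, Right e-stop relay lost=occurs, Main resolver faulted=not → not all inputs occur → does not occur.
E-stop path down [AND]: Controller stage unavailable=not, Reserve safety controller malfunctions=occurs → not all inputs occur → does not occur.
Robot arm uncommanded motion [OR]: Brake chain down=not, E-stop path down=not → no input occurs → does not occur.

No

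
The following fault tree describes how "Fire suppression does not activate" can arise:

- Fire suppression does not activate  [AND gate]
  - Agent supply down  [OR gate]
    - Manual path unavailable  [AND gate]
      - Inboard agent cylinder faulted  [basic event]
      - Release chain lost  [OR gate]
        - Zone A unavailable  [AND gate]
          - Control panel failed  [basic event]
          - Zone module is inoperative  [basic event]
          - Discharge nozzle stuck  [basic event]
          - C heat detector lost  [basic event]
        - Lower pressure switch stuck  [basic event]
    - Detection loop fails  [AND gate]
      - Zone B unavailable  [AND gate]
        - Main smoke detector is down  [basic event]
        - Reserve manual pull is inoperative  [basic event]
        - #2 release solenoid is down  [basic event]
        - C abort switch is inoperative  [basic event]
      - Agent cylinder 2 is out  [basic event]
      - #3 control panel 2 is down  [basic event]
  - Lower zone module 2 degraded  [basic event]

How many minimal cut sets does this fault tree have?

3

Zone A unavailable [AND]: one cut set from each child combined → 1 × 1 × 1 × 1 = 1 cut set(s).
Release chain lost [OR]: union of children's cut sets → 2 cut set(s).
Manual path unavailable [AND]: one cut set from each child combined → 1 × 2 = 2 cut set(s).
Zone B unavailable [AND]: one cut set from each child combined → 1 × 1 × 1 × 1 = 1 cut set(s).
Detection loop fails [AND]: one cut set from each child combined → 1 × 1 × 1 = 1 cut set(s).
Agent supply down [OR]: union of children's cut sets → 3 cut set(s).
Fire suppression does not activate [AND]: one cut set from each child combined → 3 × 1 = 3 cut set(s).
Minimal cut sets: {C heat detector lost, Control panel failed, Discharge nozzle stuck, Inboard agent cylinder faulted, Lower zone module 2 degraded, Zone module is inoperative}; {Inboard agent cylinder faulted, Lower pressure switch stuck, Lower zone module 2 degraded}; {#2 release solenoid is down, #3 control panel 2 is down, Agent cylinder 2 is out, C abort switch is inoperative, Lower zone module 2 degraded, Main smoke detector is down, Reserve manual pull is inoperative}.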